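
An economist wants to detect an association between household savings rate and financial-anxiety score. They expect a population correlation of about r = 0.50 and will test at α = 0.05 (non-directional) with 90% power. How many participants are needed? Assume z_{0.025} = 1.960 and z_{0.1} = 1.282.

n = 38

Fisher's z: C = ½·ln((1+r)/(1−r)) = ½·ln(3.0000) = 0.5493.
n = ((z_{α/2} + z_β)/C)² + 3.
(1.960 + 1.282) / 0.5493 = 3.242 / 0.5493 = 5.902.
n = 5.902² + 3 = 34.83 + 3 = 37.8.
Round up.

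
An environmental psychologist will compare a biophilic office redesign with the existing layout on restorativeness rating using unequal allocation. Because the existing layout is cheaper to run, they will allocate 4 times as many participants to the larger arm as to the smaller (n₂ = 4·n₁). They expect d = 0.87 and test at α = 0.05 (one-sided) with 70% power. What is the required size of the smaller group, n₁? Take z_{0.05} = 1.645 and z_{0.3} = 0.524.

With allocation ratio k = n₂/n₁ = 4, Var(x̄₁−x̄₂) = σ²(1/n₁ + 1/(k·n₁)) = σ²·(k+1)/(k·n₁).
So n₁ = (1 + 1/k)·((z_{α} + z_β)/d)² = 1.250 × (2.169/0.87)².
n₁ = 1.250 × 6.22 = 7.8.
Round up: n₁ = 8, giving n₂ = 4 × 8 = 32.

n₁ = 8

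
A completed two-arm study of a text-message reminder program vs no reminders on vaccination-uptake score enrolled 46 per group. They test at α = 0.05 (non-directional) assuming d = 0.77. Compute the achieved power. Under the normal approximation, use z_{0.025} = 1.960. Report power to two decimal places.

power ≈ 0.96

For two equal groups, power = Φ(d·√(n/2) − z_{α/2}).
d·√(n/2) = 0.77 × √(46/2) = 0.77 × 4.796 = 3.693.
z_β = 3.693 − 1.960 = 1.733.
Power = Φ(1.733) = 0.958.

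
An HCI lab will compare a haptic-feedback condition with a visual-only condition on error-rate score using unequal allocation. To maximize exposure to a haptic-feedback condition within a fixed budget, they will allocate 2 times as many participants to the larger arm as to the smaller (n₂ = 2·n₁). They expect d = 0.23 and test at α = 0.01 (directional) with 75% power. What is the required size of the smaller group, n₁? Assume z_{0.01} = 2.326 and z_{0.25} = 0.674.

n₁ = 256

With allocation ratio k = n₂/n₁ = 2, Var(x̄₁−x̄₂) = σ²(1/n₁ + 1/(k·n₁)) = σ²·(k+1)/(k·n₁).
So n₁ = (1 + 1/k)·((z_{α} + z_β)/d)² = 1.500 × (3.000/0.23)².
n₁ = 1.500 × 170.13 = 255.2.
Round up: n₁ = 256, giving n₂ = 2 × 256 = 512.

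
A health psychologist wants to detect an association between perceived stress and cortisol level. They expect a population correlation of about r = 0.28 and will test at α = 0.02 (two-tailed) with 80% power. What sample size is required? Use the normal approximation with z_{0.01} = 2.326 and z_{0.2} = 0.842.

n = 125

Fisher's z: C = ½·ln((1+r)/(1−r)) = ½·ln(1.7778) = 0.2877.
n = ((z_{α/2} + z_β)/C)² + 3.
(2.326 + 0.842) / 0.2877 = 3.168 / 0.2877 = 11.011.
n = 11.011² + 3 = 121.25 + 3 = 124.3.
Round up.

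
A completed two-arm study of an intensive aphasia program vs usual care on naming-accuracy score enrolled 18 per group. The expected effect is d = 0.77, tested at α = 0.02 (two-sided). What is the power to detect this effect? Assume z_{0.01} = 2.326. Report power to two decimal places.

For two equal groups, power = Φ(d·√(n/2) − z_{α/2}).
d·√(n/2) = 0.77 × √(18/2) = 0.77 × 3.000 = 2.310.
z_β = 2.310 − 2.326 = -0.016.
Power = Φ(-0.016) = 0.494.

power ≈ 0.49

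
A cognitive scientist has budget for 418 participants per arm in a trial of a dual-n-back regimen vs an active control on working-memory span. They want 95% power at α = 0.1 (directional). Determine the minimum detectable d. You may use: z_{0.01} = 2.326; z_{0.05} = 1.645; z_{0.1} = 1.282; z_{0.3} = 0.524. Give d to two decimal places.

For two independent groups of n = 418 each: d_min = (z_{α} + z_β)·√(2/n).
z-sum = 1.282 + 1.645 = 2.927.
d_min = 2.927 × √(2/418) = 2.927 × 0.0692 = 0.202.

d_min ≈ 0.20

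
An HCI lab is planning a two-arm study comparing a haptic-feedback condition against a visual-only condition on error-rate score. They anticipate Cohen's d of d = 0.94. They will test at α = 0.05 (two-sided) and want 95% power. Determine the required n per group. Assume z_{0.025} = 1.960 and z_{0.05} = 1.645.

n = 30 per group

For two independent groups with equal n: n = 2·((z_{α/2} + z_β) / d)².
z_{α/2} + z_β = 1.960 + 1.645 = 3.605.
n = 2 × (3.605 / 0.94)² = 2 × 3.835² = 2 × 14.71 = 29.4.
Round up to the next whole participant.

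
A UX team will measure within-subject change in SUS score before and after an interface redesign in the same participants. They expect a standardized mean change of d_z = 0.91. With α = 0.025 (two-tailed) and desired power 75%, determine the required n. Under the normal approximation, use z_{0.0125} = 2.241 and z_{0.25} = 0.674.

For a paired (one-sample on differences) test: n = ((z_{α/2} + z_β) / d)².
z_{α/2} + z_β = 2.241 + 0.674 = 2.915.
n = (2.915 / 0.91)² = 3.203² = 10.26.
Round up.

n = 11 pairs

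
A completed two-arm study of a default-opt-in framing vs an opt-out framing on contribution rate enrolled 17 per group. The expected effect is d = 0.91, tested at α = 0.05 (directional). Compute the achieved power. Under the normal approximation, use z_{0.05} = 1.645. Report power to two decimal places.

power ≈ 0.84

For two equal groups, power = Φ(d·√(n/2) − z_{α}).
d·√(n/2) = 0.91 × √(17/2) = 0.91 × 2.915 = 2.653.
z_β = 2.653 − 1.645 = 1.008.
Power = Φ(1.008) = 0.843.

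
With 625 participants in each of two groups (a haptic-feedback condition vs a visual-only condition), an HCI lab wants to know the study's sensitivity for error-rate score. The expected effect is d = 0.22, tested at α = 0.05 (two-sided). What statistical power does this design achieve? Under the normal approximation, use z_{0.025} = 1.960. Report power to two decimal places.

For two equal groups, power = Φ(d·√(n/2) − z_{α/2}).
d·√(n/2) = 0.22 × √(625/2) = 0.22 × 17.678 = 3.889.
z_β = 3.889 − 1.960 = 1.929.
Power = Φ(1.929) = 0.973.

power ≈ 0.97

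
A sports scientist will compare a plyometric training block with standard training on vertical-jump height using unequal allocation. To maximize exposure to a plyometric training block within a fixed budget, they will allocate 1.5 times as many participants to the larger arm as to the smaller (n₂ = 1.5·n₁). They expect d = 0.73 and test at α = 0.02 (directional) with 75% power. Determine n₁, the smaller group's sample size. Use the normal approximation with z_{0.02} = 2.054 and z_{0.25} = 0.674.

With allocation ratio k = n₂/n₁ = 1.5, Var(x̄₁−x̄₂) = σ²(1/n₁ + 1/(k·n₁)) = σ²·(k+1)/(k·n₁).
So n₁ = (1 + 1/k)·((z_{α} + z_β)/d)² = 1.667 × (2.728/0.73)².
n₁ = 1.667 × 13.97 = 23.3.
Round up: n₁ = 24, giving n₂ = 1.5 × 24 = 36.

n₁ = 24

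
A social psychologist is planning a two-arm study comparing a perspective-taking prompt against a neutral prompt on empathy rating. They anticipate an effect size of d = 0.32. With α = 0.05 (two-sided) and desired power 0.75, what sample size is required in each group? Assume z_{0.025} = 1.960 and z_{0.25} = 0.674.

n = 136 per group

For two independent groups with equal n: n = 2·((z_{α/2} + z_β) / d)².
z_{α/2} + z_β = 1.960 + 0.674 = 2.634.
n = 2 × (2.634 / 0.32)² = 2 × 8.231² = 2 × 67.75 = 135.5.
Round up to the next whole participant.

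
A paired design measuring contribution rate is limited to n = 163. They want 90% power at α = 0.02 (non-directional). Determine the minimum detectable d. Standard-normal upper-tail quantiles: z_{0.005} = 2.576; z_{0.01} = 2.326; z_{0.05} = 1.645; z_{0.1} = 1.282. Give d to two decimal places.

d_min ≈ 0.28

For a single sample (or paired design) of n = 163: d_min = (z_{α/2} + z_β)/√n.
z-sum = 2.326 + 1.282 = 3.608.
d_min = 3.608 / √163 = 3.608 / 12.767 = 0.283.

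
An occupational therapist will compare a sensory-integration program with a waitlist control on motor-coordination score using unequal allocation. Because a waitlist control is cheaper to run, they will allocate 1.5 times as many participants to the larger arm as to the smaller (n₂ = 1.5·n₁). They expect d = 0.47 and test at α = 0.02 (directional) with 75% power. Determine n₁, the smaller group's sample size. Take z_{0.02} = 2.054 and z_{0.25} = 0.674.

n₁ = 57

With allocation ratio k = n₂/n₁ = 1.5, Var(x̄₁−x̄₂) = σ²(1/n₁ + 1/(k·n₁)) = σ²·(k+1)/(k·n₁).
So n₁ = (1 + 1/k)·((z_{α} + z_β)/d)² = 1.667 × (2.728/0.47)².
n₁ = 1.667 × 33.69 = 56.1.
Round up: n₁ = 57, giving n₂ = ⌈1.5 × 57⌉ = ⌈85.5⌉ = 86.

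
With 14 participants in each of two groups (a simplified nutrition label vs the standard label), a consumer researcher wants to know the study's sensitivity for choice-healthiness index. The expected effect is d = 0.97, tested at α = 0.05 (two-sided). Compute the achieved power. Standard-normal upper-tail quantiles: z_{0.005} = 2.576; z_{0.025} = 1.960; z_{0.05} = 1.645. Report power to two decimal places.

power ≈ 0.73

For two equal groups, power = Φ(d·√(n/2) − z_{α/2}).
d·√(n/2) = 0.97 × √(14/2) = 0.97 × 2.646 = 2.566.
z_β = 2.566 − 1.960 = 0.606.
Power = Φ(0.606) = 0.728.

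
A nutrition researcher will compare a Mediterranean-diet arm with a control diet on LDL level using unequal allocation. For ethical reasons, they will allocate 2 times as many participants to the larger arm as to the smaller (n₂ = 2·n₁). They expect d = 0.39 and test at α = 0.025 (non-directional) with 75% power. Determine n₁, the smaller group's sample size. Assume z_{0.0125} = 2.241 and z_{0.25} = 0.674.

n₁ = 84

With allocation ratio k = n₂/n₁ = 2, Var(x̄₁−x̄₂) = σ²(1/n₁ + 1/(k·n₁)) = σ²·(k+1)/(k·n₁).
So n₁ = (1 + 1/k)·((z_{α/2} + z_β)/d)² = 1.500 × (2.915/0.39)².
n₁ = 1.500 × 55.87 = 83.8.
Round up: n₁ = 84, giving n₂ = 2 × 84 = 168.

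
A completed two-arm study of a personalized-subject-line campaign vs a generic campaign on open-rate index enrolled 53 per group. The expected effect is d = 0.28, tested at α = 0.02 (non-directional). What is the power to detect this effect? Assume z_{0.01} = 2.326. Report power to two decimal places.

For two equal groups, power = Φ(d·√(n/2) − z_{α/2}).
d·√(n/2) = 0.28 × √(53/2) = 0.28 × 5.148 = 1.441.
z_β = 1.441 − 2.326 = -0.885.
Power = Φ(-0.885) = 0.188.

power ≈ 0.19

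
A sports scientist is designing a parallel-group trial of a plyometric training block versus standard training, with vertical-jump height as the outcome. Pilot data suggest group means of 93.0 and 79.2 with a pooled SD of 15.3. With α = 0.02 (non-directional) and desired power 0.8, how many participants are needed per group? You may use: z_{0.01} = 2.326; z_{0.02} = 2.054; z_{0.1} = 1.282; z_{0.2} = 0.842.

Cohen's d = |M₁ − M₂| / SD_pooled = |93.0 − 79.2| / 15.3 = 13.8 / 15.3 = 0.902.
For two independent groups with equal n: n = 2·((z_{α/2} + z_β) / d)².
z_{α/2} + z_β = 2.326 + 0.842 = 3.168.
n = 2 × (3.168 / 0.902)² = 2 × 3.512² = 2 × 12.34 = 24.7.
Round up to the next whole participant.

n = 25 per group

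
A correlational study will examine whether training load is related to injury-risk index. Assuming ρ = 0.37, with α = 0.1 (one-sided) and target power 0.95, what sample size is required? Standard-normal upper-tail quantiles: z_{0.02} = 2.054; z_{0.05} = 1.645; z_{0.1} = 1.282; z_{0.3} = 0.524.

Fisher's z: C = ½·ln((1+r)/(1−r)) = ½·ln(2.1746) = 0.3884.
n = ((z_{α} + z_β)/C)² + 3.
(1.282 + 1.645) / 0.3884 = 2.927 / 0.3884 = 7.536.
n = 7.536² + 3 = 56.79 + 3 = 59.8.
Round up.

n = 60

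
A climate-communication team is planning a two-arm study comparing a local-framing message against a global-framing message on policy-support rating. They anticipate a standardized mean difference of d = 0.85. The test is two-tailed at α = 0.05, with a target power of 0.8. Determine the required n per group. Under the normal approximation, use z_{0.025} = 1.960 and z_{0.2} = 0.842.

For two independent groups with equal n: n = 2·((z_{α/2} + z_β) / d)².
z_{α/2} + z_β = 1.960 + 0.842 = 2.802.
n = 2 × (2.802 / 0.85)² = 2 × 3.296² = 2 × 10.87 = 21.7.
Round up to the next whole participant.

n = 22 per group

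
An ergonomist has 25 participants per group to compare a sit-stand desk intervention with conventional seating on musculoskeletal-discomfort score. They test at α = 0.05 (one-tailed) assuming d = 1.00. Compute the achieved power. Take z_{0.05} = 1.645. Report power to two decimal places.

For two equal groups, power = Φ(d·√(n/2) − z_{α}).
d·√(n/2) = 1.00 × √(25/2) = 1.00 × 3.536 = 3.536.
z_β = 3.536 − 1.645 = 1.891.
Power = Φ(1.891) = 0.971.

power ≈ 0.97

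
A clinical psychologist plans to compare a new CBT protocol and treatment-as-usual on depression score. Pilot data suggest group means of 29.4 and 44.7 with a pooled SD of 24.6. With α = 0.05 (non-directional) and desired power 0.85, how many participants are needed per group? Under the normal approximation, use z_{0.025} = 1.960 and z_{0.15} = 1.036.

n = 47 per group

Cohen's d = |M₁ − M₂| / SD_pooled = |29.4 − 44.7| / 24.6 = 15.3 / 24.6 = 0.622.
For two independent groups with equal n: n = 2·((z_{α/2} + z_β) / d)².
z_{α/2} + z_β = 1.960 + 1.036 = 2.996.
n = 2 × (2.996 / 0.622)² = 2 × 4.817² = 2 × 23.20 = 46.4.
Round up to the next whole participant.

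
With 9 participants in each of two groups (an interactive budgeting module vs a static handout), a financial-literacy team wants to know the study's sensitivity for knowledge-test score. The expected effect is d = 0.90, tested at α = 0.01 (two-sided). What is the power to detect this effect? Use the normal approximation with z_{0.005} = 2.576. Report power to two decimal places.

For two equal groups, power = Φ(d·√(n/2) − z_{α/2}).
d·√(n/2) = 0.90 × √(9/2) = 0.90 × 2.121 = 1.909.
z_β = 1.909 − 2.576 = -0.667.
Power = Φ(-0.667) = 0.252.

power ≈ 0.25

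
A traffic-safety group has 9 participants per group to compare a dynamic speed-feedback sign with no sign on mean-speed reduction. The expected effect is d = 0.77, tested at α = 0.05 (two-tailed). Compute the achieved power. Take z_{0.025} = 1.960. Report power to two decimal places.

power ≈ 0.37

For two equal groups, power = Φ(d·√(n/2) − z_{α/2}).
d·√(n/2) = 0.77 × √(9/2) = 0.77 × 2.121 = 1.633.
z_β = 1.633 − 1.960 = -0.327.
Power = Φ(-0.327) = 0.372.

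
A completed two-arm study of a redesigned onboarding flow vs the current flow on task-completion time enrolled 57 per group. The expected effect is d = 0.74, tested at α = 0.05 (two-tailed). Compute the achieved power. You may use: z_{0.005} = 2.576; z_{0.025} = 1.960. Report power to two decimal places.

For two equal groups, power = Φ(d·√(n/2) − z_{α/2}).
d·√(n/2) = 0.74 × √(57/2) = 0.74 × 5.339 = 3.951.
z_β = 3.951 − 1.960 = 1.991.
Power = Φ(1.991) = 0.977.

power ≈ 0.98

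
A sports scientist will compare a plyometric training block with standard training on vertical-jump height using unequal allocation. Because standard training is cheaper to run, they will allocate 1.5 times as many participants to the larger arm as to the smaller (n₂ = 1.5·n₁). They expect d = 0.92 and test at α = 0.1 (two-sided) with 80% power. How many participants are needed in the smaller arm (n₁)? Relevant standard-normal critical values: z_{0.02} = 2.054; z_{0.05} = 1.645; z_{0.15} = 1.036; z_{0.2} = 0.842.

With allocation ratio k = n₂/n₁ = 1.5, Var(x̄₁−x̄₂) = σ²(1/n₁ + 1/(k·n₁)) = σ²·(k+1)/(k·n₁).
So n₁ = (1 + 1/k)·((z_{α/2} + z_β)/d)² = 1.667 × (2.487/0.92)².
n₁ = 1.667 × 7.31 = 12.2.
Round up: n₁ = 13, giving n₂ = ⌈1.5 × 13⌉ = ⌈19.5⌉ = 20.

n₁ = 13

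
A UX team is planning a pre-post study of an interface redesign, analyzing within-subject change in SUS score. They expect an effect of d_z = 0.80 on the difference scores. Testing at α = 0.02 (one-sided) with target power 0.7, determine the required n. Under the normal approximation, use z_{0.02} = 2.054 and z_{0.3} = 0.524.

For a paired (one-sample on differences) test: n = ((z_{α} + z_β) / d)².
z_{α} + z_β = 2.054 + 0.524 = 2.578.
n = (2.578 / 0.80)² = 3.222² = 10.38.
Round up.

n = 11 pairs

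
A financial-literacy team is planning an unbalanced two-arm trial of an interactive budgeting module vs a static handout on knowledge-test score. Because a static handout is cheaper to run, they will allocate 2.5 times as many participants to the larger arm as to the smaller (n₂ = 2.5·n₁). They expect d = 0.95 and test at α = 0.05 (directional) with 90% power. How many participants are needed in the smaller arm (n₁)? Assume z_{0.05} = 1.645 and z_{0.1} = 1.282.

With allocation ratio k = n₂/n₁ = 2.5, Var(x̄₁−x̄₂) = σ²(1/n₁ + 1/(k·n₁)) = σ²·(k+1)/(k·n₁).
So n₁ = (1 + 1/k)·((z_{α} + z_β)/d)² = 1.400 × (2.927/0.95)².
n₁ = 1.400 × 9.49 = 13.3.
Round up: n₁ = 14, giving n₂ = 2.5 × 14 = 35.

n₁ = 14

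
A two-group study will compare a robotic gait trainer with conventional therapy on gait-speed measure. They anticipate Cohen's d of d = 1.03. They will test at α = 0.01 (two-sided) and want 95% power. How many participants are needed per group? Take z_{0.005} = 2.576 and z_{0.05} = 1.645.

n = 34 per group

For two independent groups with equal n: n = 2·((z_{α/2} + z_β) / d)².
z_{α/2} + z_β = 2.576 + 1.645 = 4.221.
n = 2 × (4.221 / 1.03)² = 2 × 4.098² = 2 × 16.79 = 33.6.
Round up to the next whole participant.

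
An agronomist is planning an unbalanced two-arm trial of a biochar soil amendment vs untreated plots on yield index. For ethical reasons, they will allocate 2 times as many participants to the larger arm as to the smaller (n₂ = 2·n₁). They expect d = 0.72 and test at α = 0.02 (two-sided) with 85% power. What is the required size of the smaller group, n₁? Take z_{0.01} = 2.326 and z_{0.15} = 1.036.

n₁ = 33

With allocation ratio k = n₂/n₁ = 2, Var(x̄₁−x̄₂) = σ²(1/n₁ + 1/(k·n₁)) = σ²·(k+1)/(k·n₁).
So n₁ = (1 + 1/k)·((z_{α/2} + z_β)/d)² = 1.500 × (3.362/0.72)².
n₁ = 1.500 × 21.80 = 32.7.
Round up: n₁ = 33, giving n₂ = 2 × 33 = 66.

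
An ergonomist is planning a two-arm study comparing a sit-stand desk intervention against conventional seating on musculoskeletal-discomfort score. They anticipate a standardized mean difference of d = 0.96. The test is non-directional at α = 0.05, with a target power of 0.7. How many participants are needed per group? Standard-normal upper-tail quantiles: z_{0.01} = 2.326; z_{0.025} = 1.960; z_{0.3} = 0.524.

n = 14 per group

For two independent groups with equal n: n = 2·((z_{α/2} + z_β) / d)².
z_{α/2} + z_β = 1.960 + 0.524 = 2.484.
n = 2 × (2.484 / 0.96)² = 2 × 2.587² = 2 × 6.70 = 13.4.
Round up to the next whole participant.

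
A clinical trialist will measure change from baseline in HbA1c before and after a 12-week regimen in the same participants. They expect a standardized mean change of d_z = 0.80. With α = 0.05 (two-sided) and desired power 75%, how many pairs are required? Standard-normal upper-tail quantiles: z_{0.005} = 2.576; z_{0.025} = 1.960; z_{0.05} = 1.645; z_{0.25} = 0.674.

For a paired (one-sample on differences) test: n = ((z_{α/2} + z_β) / d)².
z_{α/2} + z_β = 1.960 + 0.674 = 2.634.
n = (2.634 / 0.80)² = 3.292² = 10.84.
Round up.

n = 11 pairs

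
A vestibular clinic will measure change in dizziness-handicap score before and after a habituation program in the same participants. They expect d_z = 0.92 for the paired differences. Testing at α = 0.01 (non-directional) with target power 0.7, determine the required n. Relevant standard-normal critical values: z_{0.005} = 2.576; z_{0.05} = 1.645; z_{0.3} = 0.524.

n = 12 pairs

For a paired (one-sample on differences) test: n = ((z_{α/2} + z_β) / d)².
z_{α/2} + z_β = 2.576 + 0.524 = 3.100.
n = (3.100 / 0.92)² = 3.370² = 11.35.
Round up.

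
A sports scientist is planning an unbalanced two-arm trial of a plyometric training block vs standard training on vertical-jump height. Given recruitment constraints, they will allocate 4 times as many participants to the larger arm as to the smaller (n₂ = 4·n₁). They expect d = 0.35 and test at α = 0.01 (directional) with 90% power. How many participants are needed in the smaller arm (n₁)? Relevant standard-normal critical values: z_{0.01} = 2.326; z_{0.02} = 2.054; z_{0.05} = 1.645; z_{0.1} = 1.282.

n₁ = 133

With allocation ratio k = n₂/n₁ = 4, Var(x̄₁−x̄₂) = σ²(1/n₁ + 1/(k·n₁)) = σ²·(k+1)/(k·n₁).
So n₁ = (1 + 1/k)·((z_{α} + z_β)/d)² = 1.250 × (3.608/0.35)².
n₁ = 1.250 × 106.27 = 132.8.
Round up: n₁ = 133, giving n₂ = 4 × 133 = 532.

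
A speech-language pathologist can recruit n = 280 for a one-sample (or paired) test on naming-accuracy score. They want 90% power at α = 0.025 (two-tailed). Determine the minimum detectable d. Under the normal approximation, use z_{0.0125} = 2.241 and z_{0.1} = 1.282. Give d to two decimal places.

d_min ≈ 0.21

For a single sample (or paired design) of n = 280: d_min = (z_{α/2} + z_β)/√n.
z-sum = 2.241 + 1.282 = 3.523.
d_min = 3.523 / √280 = 3.523 / 16.733 = 0.211.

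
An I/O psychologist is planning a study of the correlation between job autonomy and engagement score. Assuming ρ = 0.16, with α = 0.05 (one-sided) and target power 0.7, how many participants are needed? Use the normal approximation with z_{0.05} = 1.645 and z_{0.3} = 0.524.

Fisher's z: C = ½·ln((1+r)/(1−r)) = ½·ln(1.3810) = 0.1614.
n = ((z_{α} + z_β)/C)² + 3.
(1.645 + 0.524) / 0.1614 = 2.169 / 0.1614 = 13.439.
n = 13.439² + 3 = 180.60 + 3 = 183.6.
Round up.

n = 184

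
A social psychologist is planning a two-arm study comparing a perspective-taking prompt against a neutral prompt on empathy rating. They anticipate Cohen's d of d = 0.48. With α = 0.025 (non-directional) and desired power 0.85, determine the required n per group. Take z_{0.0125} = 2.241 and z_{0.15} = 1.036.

n = 94 per group

For two independent groups with equal n: n = 2·((z_{α/2} + z_β) / d)².
z_{α/2} + z_β = 2.241 + 1.036 = 3.277.
n = 2 × (3.277 / 0.48)² = 2 × 6.827² = 2 × 46.61 = 93.2.
Round up to the next whole participant.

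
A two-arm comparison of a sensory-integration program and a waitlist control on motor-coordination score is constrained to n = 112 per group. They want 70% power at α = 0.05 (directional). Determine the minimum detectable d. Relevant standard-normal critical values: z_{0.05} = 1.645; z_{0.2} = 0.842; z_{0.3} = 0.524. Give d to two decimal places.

For two independent groups of n = 112 each: d_min = (z_{α} + z_β)·√(2/n).
z-sum = 1.645 + 0.524 = 2.169.
d_min = 2.169 × √(2/112) = 2.169 × 0.1336 = 0.290.

d_min ≈ 0.29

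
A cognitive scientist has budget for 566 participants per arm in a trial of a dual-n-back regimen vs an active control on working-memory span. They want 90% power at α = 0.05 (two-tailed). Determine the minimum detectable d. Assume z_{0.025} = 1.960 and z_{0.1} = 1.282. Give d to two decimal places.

For two independent groups of n = 566 each: d_min = (z_{α/2} + z_β)·√(2/n).
z-sum = 1.960 + 1.282 = 3.242.
d_min = 3.242 × √(2/566) = 3.242 × 0.0594 = 0.193.

d_min ≈ 0.19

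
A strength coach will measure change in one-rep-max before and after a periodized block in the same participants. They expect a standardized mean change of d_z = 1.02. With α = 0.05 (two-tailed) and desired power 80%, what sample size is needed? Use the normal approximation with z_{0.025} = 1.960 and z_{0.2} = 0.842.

For a paired (one-sample on differences) test: n = ((z_{α/2} + z_β) / d)².
z_{α/2} + z_β = 1.960 + 0.842 = 2.802.
n = (2.802 / 1.02)² = 2.747² = 7.55.
Round up.

n = 8 pairs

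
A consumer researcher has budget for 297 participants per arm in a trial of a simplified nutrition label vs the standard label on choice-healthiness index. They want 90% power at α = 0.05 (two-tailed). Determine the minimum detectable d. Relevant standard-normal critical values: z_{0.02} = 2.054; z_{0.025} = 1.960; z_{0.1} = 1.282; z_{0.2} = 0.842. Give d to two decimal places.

d_min ≈ 0.27

For two independent groups of n = 297 each: d_min = (z_{α/2} + z_β)·√(2/n).
z-sum = 1.960 + 1.282 = 3.242.
d_min = 3.242 × √(2/297) = 3.242 × 0.0821 = 0.266.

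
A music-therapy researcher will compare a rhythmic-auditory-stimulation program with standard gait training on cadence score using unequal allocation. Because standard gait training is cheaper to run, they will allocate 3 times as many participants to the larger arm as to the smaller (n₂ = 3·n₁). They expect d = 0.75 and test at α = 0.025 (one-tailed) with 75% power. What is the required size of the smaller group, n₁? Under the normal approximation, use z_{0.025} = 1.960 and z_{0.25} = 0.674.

With allocation ratio k = n₂/n₁ = 3, Var(x̄₁−x̄₂) = σ²(1/n₁ + 1/(k·n₁)) = σ²·(k+1)/(k·n₁).
So n₁ = (1 + 1/k)·((z_{α} + z_β)/d)² = 1.333 × (2.634/0.75)².
n₁ = 1.333 × 12.33 = 16.4.
Round up: n₁ = 17, giving n₂ = 3 × 17 = 51.

n₁ = 17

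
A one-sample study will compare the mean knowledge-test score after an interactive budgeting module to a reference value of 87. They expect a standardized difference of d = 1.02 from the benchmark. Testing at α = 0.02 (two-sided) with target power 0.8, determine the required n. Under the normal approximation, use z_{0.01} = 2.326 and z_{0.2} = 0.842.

n = 10

For a one-sample test: n = ((z_{α/2} + z_β) / d)².
z_{α/2} + z_β = 2.326 + 0.842 = 3.168.
n = (3.168 / 1.02)² = 3.106² = 9.65.
Round up.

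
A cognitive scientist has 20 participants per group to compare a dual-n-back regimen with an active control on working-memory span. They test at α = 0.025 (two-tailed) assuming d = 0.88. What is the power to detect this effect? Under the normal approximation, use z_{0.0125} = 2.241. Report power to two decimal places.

For two equal groups, power = Φ(d·√(n/2) − z_{α/2}).
d·√(n/2) = 0.88 × √(20/2) = 0.88 × 3.162 = 2.783.
z_β = 2.783 − 2.241 = 0.542.
Power = Φ(0.542) = 0.706.

power ≈ 0.71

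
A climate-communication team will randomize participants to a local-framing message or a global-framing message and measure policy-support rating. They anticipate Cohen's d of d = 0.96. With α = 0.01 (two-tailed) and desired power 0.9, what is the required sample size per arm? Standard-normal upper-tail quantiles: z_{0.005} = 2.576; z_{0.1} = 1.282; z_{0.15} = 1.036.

For two independent groups with equal n: n = 2·((z_{α/2} + z_β) / d)².
z_{α/2} + z_β = 2.576 + 1.282 = 3.858.
n = 2 × (3.858 / 0.96)² = 2 × 4.019² = 2 × 16.15 = 32.3.
Round up to the next whole participant.

n = 33 per group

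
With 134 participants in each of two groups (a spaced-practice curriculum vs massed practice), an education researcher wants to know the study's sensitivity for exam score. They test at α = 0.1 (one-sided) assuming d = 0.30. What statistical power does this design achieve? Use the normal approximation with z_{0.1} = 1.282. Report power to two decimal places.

power ≈ 0.88

For two equal groups, power = Φ(d·√(n/2) − z_{α}).
d·√(n/2) = 0.30 × √(134/2) = 0.30 × 8.185 = 2.456.
z_β = 2.456 − 1.282 = 1.174.
Power = Φ(1.174) = 0.880.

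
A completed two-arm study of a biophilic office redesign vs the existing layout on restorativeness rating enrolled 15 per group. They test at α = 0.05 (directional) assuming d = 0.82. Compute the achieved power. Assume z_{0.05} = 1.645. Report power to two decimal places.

For two equal groups, power = Φ(d·√(n/2) − z_{α}).
d·√(n/2) = 0.82 × √(15/2) = 0.82 × 2.739 = 2.246.
z_β = 2.246 − 1.645 = 0.601.
Power = Φ(0.601) = 0.726.

power ≈ 0.73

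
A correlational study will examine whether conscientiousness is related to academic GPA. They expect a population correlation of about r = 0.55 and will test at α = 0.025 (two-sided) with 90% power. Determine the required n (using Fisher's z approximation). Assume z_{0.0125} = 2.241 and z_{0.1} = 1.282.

Fisher's z: C = ½·ln((1+r)/(1−r)) = ½·ln(3.4444) = 0.6184.
n = ((z_{α/2} + z_β)/C)² + 3.
(2.241 + 1.282) / 0.6184 = 3.523 / 0.6184 = 5.697.
n = 5.697² + 3 = 32.46 + 3 = 35.5.
Round up.

n = 36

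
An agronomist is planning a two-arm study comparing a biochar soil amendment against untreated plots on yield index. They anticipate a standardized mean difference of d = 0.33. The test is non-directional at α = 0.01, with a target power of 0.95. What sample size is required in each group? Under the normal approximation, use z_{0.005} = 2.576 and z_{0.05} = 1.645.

For two independent groups with equal n: n = 2·((z_{α/2} + z_β) / d)².
z_{α/2} + z_β = 2.576 + 1.645 = 4.221.
n = 2 × (4.221 / 0.33)² = 2 × 12.791² = 2 × 163.61 = 327.2.
Round up to the next whole participant.

n = 328 per group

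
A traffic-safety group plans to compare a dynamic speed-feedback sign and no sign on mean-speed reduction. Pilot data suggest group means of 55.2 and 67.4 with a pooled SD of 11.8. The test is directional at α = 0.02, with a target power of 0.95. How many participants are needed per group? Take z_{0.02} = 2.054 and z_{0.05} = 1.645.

Cohen's d = |M₁ − M₂| / SD_pooled = |55.2 − 67.4| / 11.8 = 12.2 / 11.8 = 1.034.
For two independent groups with equal n: n = 2·((z_{α} + z_β) / d)².
z_{α} + z_β = 2.054 + 1.645 = 3.699.
n = 2 × (3.699 / 1.034)² = 2 × 3.577² = 2 × 12.80 = 25.6.
Round up to the next whole participant.

n = 26 per group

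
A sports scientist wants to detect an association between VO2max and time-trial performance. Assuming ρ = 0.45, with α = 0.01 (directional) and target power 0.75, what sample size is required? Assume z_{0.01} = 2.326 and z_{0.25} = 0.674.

Fisher's z: C = ½·ln((1+r)/(1−r)) = ½·ln(2.6364) = 0.4847.
n = ((z_{α} + z_β)/C)² + 3.
(2.326 + 0.674) / 0.4847 = 3.000 / 0.4847 = 6.189.
n = 6.189² + 3 = 38.31 + 3 = 41.3.
Round up.

n = 42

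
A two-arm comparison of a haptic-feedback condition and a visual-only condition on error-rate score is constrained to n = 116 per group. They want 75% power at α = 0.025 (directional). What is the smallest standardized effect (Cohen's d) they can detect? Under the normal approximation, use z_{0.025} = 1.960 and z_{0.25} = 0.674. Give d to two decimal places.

For two independent groups of n = 116 each: d_min = (z_{α} + z_β)·√(2/n).
z-sum = 1.960 + 0.674 = 2.634.
d_min = 2.634 × √(2/116) = 2.634 × 0.1313 = 0.346.

d_min ≈ 0.35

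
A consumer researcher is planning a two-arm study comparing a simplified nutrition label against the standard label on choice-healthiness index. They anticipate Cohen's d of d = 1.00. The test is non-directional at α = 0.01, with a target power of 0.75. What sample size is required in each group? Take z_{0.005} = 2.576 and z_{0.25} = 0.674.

n = 22 per group

For two independent groups with equal n: n = 2·((z_{α/2} + z_β) / d)².
z_{α/2} + z_β = 2.576 + 0.674 = 3.250.
n = 2 × (3.250 / 1.00)² = 2 × 3.250² = 2 × 10.56 = 21.1.
Round up to the next whole participant.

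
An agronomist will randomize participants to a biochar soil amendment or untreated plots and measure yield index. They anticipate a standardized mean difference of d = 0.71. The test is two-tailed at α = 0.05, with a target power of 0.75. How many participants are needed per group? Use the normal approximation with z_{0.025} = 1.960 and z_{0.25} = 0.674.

n = 28 per group

For two independent groups with equal n: n = 2·((z_{α/2} + z_β) / d)².
z_{α/2} + z_β = 1.960 + 0.674 = 2.634.
n = 2 × (2.634 / 0.71)² = 2 × 3.710² = 2 × 13.76 = 27.5.
Round up to the next whole participant.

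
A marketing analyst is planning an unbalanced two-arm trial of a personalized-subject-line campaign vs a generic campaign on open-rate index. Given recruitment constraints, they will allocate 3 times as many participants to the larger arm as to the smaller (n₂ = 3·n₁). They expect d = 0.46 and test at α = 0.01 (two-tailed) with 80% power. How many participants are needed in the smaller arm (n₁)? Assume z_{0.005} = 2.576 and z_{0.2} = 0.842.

n₁ = 74

With allocation ratio k = n₂/n₁ = 3, Var(x̄₁−x̄₂) = σ²(1/n₁ + 1/(k·n₁)) = σ²·(k+1)/(k·n₁).
So n₁ = (1 + 1/k)·((z_{α/2} + z_β)/d)² = 1.333 × (3.418/0.46)².
n₁ = 1.333 × 55.21 = 73.6.
Round up: n₁ = 74, giving n₂ = 3 × 74 = 222.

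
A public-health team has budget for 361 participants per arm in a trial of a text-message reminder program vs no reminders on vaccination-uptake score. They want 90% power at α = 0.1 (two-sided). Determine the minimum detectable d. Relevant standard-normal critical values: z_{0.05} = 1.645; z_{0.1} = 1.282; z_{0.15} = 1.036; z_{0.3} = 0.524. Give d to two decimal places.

d_min ≈ 0.22

For two independent groups of n = 361 each: d_min = (z_{α/2} + z_β)·√(2/n).
z-sum = 1.645 + 1.282 = 2.927.
d_min = 2.927 × √(2/361) = 2.927 × 0.0744 = 0.218.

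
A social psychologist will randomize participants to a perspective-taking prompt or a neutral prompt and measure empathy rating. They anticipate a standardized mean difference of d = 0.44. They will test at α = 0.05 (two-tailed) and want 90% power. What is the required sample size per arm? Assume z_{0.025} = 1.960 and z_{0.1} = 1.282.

n = 109 per group

For two independent groups with equal n: n = 2·((z_{α/2} + z_β) / d)².
z_{α/2} + z_β = 1.960 + 1.282 = 3.242.
n = 2 × (3.242 / 0.44)² = 2 × 7.368² = 2 × 54.29 = 108.6.
Round up to the next whole participant.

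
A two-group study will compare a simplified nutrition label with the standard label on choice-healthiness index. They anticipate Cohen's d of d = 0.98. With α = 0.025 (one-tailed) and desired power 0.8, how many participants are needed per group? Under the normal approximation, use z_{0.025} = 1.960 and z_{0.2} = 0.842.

n = 17 per group

For two independent groups with equal n: n = 2·((z_{α} + z_β) / d)².
z_{α} + z_β = 1.960 + 0.842 = 2.802.
n = 2 × (2.802 / 0.98)² = 2 × 2.859² = 2 × 8.17 = 16.3.
Round up to the next whole participant.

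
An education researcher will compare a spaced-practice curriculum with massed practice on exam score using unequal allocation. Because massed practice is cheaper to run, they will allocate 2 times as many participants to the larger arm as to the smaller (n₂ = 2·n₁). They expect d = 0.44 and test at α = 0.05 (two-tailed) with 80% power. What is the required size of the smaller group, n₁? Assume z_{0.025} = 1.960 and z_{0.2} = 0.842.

n₁ = 61

With allocation ratio k = n₂/n₁ = 2, Var(x̄₁−x̄₂) = σ²(1/n₁ + 1/(k·n₁)) = σ²·(k+1)/(k·n₁).
So n₁ = (1 + 1/k)·((z_{α/2} + z_β)/d)² = 1.500 × (2.802/0.44)².
n₁ = 1.500 × 40.55 = 60.8.
Round up: n₁ = 61, giving n₂ = 2 × 61 = 122.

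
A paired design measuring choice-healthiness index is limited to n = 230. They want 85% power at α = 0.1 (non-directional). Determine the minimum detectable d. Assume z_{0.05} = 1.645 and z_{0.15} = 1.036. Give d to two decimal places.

For a single sample (or paired design) of n = 230: d_min = (z_{α/2} + z_β)/√n.
z-sum = 1.645 + 1.036 = 2.681.
d_min = 2.681 / √230 = 2.681 / 15.166 = 0.177.

d_min ≈ 0.18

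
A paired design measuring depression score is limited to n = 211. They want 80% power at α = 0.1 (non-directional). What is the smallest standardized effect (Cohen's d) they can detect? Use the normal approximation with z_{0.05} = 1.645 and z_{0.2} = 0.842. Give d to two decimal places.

For a single sample (or paired design) of n = 211: d_min = (z_{α/2} + z_β)/√n.
z-sum = 1.645 + 0.842 = 2.487.
d_min = 2.487 / √211 = 2.487 / 14.526 = 0.171.

d_min ≈ 0.17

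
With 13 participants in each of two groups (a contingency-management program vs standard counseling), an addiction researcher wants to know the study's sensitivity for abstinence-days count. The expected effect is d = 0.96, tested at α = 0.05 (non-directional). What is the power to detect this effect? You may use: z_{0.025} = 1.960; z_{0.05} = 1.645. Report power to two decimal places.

For two equal groups, power = Φ(d·√(n/2) − z_{α/2}).
d·√(n/2) = 0.96 × √(13/2) = 0.96 × 2.550 = 2.448.
z_β = 2.448 − 1.960 = 0.488.
Power = Φ(0.488) = 0.687.

power ≈ 0.69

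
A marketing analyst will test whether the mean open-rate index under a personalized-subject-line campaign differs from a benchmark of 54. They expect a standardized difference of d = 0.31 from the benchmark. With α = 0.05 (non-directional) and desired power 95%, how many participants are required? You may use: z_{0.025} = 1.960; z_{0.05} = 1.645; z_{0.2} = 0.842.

For a one-sample test: n = ((z_{α/2} + z_β) / d)².
z_{α/2} + z_β = 1.960 + 1.645 = 3.605.
n = (3.605 / 0.31)² = 11.629² = 135.23.
Round up.

n = 136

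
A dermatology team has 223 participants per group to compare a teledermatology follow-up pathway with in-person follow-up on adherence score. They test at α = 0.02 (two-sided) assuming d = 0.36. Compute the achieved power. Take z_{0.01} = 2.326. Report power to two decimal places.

For two equal groups, power = Φ(d·√(n/2) − z_{α/2}).
d·√(n/2) = 0.36 × √(223/2) = 0.36 × 10.559 = 3.801.
z_β = 3.801 − 2.326 = 1.475.
Power = Φ(1.475) = 0.930.

power ≈ 0.93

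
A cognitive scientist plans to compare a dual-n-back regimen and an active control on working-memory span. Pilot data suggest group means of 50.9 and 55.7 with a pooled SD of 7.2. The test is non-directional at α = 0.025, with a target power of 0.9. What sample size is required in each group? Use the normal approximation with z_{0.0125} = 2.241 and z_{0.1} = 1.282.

Cohen's d = |M₁ − M₂| / SD_pooled = |50.9 − 55.7| / 7.2 = 4.8 / 7.2 = 0.667.
For two independent groups with equal n: n = 2·((z_{α/2} + z_β) / d)².
z_{α/2} + z_β = 2.241 + 1.282 = 3.523.
n = 2 × (3.523 / 0.667)² = 2 × 5.282² = 2 × 27.90 = 55.8.
Round up to the next whole participant.

n = 56 per group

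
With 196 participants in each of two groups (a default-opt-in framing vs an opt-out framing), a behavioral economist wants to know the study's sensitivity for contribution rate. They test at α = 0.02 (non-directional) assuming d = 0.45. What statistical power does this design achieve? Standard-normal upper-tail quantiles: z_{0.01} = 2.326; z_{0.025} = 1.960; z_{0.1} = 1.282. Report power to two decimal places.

power ≈ 0.98

For two equal groups, power = Φ(d·√(n/2) − z_{α/2}).
d·√(n/2) = 0.45 × √(196/2) = 0.45 × 9.899 = 4.455.
z_β = 4.455 − 2.326 = 2.129.
Power = Φ(2.129) = 0.983.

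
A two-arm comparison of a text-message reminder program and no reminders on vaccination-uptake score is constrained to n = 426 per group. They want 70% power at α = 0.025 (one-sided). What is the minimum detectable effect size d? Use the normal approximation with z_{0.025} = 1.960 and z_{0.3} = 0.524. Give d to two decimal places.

For two independent groups of n = 426 each: d_min = (z_{α} + z_β)·√(2/n).
z-sum = 1.960 + 0.524 = 2.484.
d_min = 2.484 × √(2/426) = 2.484 × 0.0685 = 0.170.

d_min ≈ 0.17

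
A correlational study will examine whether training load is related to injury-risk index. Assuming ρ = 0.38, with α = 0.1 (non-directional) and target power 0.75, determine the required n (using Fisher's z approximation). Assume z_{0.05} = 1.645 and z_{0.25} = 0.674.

n = 37

Fisher's z: C = ½·ln((1+r)/(1−r)) = ½·ln(2.2258) = 0.4001.
n = ((z_{α/2} + z_β)/C)² + 3.
(1.645 + 0.674) / 0.4001 = 2.319 / 0.4001 = 5.796.
n = 5.796² + 3 = 33.59 + 3 = 36.6.
Round up.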